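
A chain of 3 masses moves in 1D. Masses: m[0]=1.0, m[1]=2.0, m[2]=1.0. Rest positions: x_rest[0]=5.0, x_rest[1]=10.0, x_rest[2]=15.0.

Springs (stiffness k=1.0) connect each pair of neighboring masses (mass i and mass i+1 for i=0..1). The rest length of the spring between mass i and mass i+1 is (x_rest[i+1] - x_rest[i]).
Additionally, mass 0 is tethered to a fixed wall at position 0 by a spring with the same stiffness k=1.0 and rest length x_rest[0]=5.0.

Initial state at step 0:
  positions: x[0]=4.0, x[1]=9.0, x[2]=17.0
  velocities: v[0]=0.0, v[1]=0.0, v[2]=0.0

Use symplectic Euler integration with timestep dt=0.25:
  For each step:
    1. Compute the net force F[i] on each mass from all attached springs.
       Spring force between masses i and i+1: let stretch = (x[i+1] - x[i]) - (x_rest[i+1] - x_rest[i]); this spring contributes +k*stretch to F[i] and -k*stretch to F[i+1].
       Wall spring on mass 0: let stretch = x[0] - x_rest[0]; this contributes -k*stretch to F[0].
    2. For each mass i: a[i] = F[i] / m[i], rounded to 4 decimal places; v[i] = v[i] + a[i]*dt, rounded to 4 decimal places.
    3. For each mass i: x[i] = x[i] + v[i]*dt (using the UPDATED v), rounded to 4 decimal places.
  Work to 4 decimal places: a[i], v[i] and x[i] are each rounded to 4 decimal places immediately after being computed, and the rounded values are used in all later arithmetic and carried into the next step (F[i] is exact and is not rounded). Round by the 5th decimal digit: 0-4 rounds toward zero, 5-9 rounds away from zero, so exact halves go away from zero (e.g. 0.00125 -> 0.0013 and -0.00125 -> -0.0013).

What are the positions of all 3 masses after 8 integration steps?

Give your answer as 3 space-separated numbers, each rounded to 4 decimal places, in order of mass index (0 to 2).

Answer: 5.7212 10.7705 13.2335

Derivation:
Step 0: x=[4.0000 9.0000 17.0000] v=[0.0000 0.0000 0.0000]
Step 1: x=[4.0625 9.0938 16.8125] v=[0.2500 0.3750 -0.7500]
Step 2: x=[4.1856 9.2715 16.4551] v=[0.4922 0.7109 -1.4297]
Step 3: x=[4.3649 9.5148 15.9612] v=[0.7173 0.9731 -1.9756]
Step 4: x=[4.5933 9.7986 15.3769] v=[0.9136 1.1352 -2.3372]
Step 5: x=[4.8600 10.0941 14.7565] v=[1.0666 1.1818 -2.4818]
Step 6: x=[5.1500 10.3717 14.1572] v=[1.1601 1.1103 -2.3974]
Step 7: x=[5.4445 10.6044 13.6338] v=[1.1780 0.9308 -2.0938]
Step 8: x=[5.7212 10.7705 13.2335] v=[1.1069 0.6645 -1.6012]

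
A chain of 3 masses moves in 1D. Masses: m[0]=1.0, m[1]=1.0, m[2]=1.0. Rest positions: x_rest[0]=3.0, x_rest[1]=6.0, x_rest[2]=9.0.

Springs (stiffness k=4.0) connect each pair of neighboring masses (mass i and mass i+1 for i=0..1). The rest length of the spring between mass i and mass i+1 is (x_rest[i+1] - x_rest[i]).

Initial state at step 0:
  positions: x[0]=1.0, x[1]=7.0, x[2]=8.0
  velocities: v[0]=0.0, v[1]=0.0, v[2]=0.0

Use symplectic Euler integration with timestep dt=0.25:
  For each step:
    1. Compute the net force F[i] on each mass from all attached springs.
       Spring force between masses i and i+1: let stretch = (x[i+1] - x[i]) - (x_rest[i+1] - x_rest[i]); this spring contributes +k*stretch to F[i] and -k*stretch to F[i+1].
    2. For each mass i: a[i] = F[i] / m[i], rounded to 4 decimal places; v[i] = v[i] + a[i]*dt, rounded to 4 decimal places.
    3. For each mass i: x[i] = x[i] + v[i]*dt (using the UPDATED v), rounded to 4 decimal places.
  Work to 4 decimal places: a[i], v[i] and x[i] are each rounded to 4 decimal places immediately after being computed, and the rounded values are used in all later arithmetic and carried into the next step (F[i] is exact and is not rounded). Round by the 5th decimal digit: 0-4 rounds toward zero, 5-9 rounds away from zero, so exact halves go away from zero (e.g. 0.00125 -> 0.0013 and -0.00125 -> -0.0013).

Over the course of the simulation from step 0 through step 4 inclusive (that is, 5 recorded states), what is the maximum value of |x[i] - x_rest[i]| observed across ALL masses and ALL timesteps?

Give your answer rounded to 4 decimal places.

Answer: 2.5156

Derivation:
Step 0: x=[1.0000 7.0000 8.0000] v=[0.0000 0.0000 0.0000]
Step 1: x=[1.7500 5.7500 8.5000] v=[3.0000 -5.0000 2.0000]
Step 2: x=[2.7500 4.1875 9.0625] v=[4.0000 -6.2500 2.2500]
Step 3: x=[3.3594 3.4844 9.1563] v=[2.4375 -2.8125 0.3750]
Step 4: x=[3.2500 4.1680 8.5821] v=[-0.4375 2.7344 -2.2969]
Max displacement = 2.5156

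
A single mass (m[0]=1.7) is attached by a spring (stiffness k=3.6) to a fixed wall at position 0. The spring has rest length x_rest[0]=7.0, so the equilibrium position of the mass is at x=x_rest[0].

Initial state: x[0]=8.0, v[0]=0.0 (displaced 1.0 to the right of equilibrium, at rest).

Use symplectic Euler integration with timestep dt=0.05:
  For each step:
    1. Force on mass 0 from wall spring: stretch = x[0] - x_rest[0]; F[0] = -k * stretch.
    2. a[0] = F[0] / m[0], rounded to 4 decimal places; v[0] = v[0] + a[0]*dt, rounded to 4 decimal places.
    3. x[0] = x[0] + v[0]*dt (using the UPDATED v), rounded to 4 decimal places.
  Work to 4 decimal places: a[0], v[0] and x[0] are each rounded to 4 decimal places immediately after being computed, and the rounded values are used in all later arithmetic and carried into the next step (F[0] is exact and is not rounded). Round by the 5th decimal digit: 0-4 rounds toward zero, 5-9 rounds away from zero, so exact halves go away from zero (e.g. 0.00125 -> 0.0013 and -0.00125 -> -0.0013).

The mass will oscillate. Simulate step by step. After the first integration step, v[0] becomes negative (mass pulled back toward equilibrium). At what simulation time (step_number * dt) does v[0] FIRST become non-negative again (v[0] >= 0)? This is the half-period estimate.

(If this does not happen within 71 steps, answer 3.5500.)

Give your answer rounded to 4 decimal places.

Step 0: x=[8.0000] v=[0.0000]
Step 1: x=[7.9947] v=[-0.1059]
Step 2: x=[7.9841] v=[-0.2112]
Step 3: x=[7.9683] v=[-0.3154]
Step 4: x=[7.9474] v=[-0.4179]
Step 5: x=[7.9215] v=[-0.5182]
Step 6: x=[7.8907] v=[-0.6158]
Step 7: x=[7.8552] v=[-0.7101]
Step 8: x=[7.8152] v=[-0.8007]
Step 9: x=[7.7709] v=[-0.8870]
Step 10: x=[7.7225] v=[-0.9686]
Step 11: x=[7.6702] v=[-1.0451]
Step 12: x=[7.6144] v=[-1.1161]
Step 13: x=[7.5553] v=[-1.1812]
Step 14: x=[7.4933] v=[-1.2400]
Step 15: x=[7.4287] v=[-1.2922]
Step 16: x=[7.3618] v=[-1.3376]
Step 17: x=[7.2930] v=[-1.3759]
Step 18: x=[7.2227] v=[-1.4069]
Step 19: x=[7.1512] v=[-1.4305]
Step 20: x=[7.0789] v=[-1.4465]
Step 21: x=[7.0062] v=[-1.4549]
Step 22: x=[6.9334] v=[-1.4556]
Step 23: x=[6.8610] v=[-1.4486]
Step 24: x=[6.7893] v=[-1.4339]
Step 25: x=[6.7187] v=[-1.4116]
Step 26: x=[6.6496] v=[-1.3818]
Step 27: x=[6.5824] v=[-1.3447]
Step 28: x=[6.5174] v=[-1.3005]
Step 29: x=[6.4549] v=[-1.2494]
Step 30: x=[6.3953] v=[-1.1917]
Step 31: x=[6.3389] v=[-1.1277]
Step 32: x=[6.2860] v=[-1.0577]
Step 33: x=[6.2369] v=[-0.9821]
Step 34: x=[6.1918] v=[-0.9013]
Step 35: x=[6.1510] v=[-0.8157]
Step 36: x=[6.1147] v=[-0.7258]
Step 37: x=[6.0831] v=[-0.6321]
Step 38: x=[6.0564] v=[-0.5350]
Step 39: x=[6.0346] v=[-0.4351]
Step 40: x=[6.0180] v=[-0.3329]
Step 41: x=[6.0066] v=[-0.2289]
Step 42: x=[6.0004] v=[-0.1237]
Step 43: x=[5.9995] v=[-0.0179]
Step 44: x=[6.0039] v=[0.0880]
First v>=0 after going negative at step 44, time=2.2000

Answer: 2.2000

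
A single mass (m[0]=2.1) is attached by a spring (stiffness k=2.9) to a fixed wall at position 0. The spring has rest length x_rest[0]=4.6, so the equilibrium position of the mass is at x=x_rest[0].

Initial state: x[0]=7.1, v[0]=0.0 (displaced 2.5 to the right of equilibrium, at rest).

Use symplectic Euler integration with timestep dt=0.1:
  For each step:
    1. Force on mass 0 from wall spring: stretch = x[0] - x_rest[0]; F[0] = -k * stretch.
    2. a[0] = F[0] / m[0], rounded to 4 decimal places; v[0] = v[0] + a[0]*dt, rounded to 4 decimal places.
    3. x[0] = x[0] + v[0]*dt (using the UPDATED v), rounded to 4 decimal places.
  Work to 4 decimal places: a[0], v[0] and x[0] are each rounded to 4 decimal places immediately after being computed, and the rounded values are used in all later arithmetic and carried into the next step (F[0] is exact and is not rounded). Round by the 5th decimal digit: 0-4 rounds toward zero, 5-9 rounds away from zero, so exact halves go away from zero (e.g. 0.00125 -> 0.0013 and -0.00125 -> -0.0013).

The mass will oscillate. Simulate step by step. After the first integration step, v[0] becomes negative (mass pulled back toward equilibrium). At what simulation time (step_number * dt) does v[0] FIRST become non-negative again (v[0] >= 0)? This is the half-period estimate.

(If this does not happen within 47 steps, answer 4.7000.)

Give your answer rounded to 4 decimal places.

Answer: 2.7000

Derivation:
Step 0: x=[7.1000] v=[0.0000]
Step 1: x=[7.0655] v=[-0.3452]
Step 2: x=[6.9969] v=[-0.6857]
Step 3: x=[6.8952] v=[-1.0167]
Step 4: x=[6.7618] v=[-1.3337]
Step 5: x=[6.5986] v=[-1.6322]
Step 6: x=[6.4078] v=[-1.9082]
Step 7: x=[6.1920] v=[-2.1579]
Step 8: x=[5.9542] v=[-2.3778]
Step 9: x=[5.6977] v=[-2.5648]
Step 10: x=[5.4261] v=[-2.7164]
Step 11: x=[5.1431] v=[-2.8305]
Step 12: x=[4.8526] v=[-2.9055]
Step 13: x=[4.5586] v=[-2.9404]
Step 14: x=[4.2651] v=[-2.9347]
Step 15: x=[3.9763] v=[-2.8885]
Step 16: x=[3.6961] v=[-2.8024]
Step 17: x=[3.4283] v=[-2.6776]
Step 18: x=[3.1767] v=[-2.5158]
Step 19: x=[2.9448] v=[-2.3193]
Step 20: x=[2.7357] v=[-2.0907]
Step 21: x=[2.5524] v=[-1.8333]
Step 22: x=[2.3974] v=[-1.5505]
Step 23: x=[2.2728] v=[-1.2463]
Step 24: x=[2.1803] v=[-0.9249]
Step 25: x=[2.1212] v=[-0.5908]
Step 26: x=[2.0964] v=[-0.2485]
Step 27: x=[2.1061] v=[0.0972]
First v>=0 after going negative at step 27, time=2.7000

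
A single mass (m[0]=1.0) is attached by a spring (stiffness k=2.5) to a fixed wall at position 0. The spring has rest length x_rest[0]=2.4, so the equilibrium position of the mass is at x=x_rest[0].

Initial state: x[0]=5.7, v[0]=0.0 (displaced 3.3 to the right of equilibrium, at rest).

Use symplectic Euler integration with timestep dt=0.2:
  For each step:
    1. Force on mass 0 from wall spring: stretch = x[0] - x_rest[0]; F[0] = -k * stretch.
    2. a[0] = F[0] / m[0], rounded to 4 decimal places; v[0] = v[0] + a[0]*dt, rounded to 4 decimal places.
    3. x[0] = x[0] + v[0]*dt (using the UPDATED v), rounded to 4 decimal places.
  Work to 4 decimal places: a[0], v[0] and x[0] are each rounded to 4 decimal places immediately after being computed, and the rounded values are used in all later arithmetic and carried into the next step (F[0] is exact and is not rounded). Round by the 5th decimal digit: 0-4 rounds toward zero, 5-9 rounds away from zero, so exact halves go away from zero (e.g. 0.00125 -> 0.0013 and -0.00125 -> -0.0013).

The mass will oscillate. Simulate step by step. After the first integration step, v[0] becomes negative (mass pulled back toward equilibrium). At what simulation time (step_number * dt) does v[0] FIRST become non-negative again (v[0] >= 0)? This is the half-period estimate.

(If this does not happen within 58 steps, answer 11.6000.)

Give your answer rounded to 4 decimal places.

Step 0: x=[5.7000] v=[0.0000]
Step 1: x=[5.3700] v=[-1.6500]
Step 2: x=[4.7430] v=[-3.1350]
Step 3: x=[3.8817] v=[-4.3065]
Step 4: x=[2.8722] v=[-5.0474]
Step 5: x=[1.8155] v=[-5.2835]
Step 6: x=[0.8173] v=[-4.9912]
Step 7: x=[-0.0227] v=[-4.1998]
Step 8: x=[-0.6204] v=[-2.9884]
Step 9: x=[-0.9160] v=[-1.4782]
Step 10: x=[-0.8800] v=[0.1798]
First v>=0 after going negative at step 10, time=2.0000

Answer: 2.0000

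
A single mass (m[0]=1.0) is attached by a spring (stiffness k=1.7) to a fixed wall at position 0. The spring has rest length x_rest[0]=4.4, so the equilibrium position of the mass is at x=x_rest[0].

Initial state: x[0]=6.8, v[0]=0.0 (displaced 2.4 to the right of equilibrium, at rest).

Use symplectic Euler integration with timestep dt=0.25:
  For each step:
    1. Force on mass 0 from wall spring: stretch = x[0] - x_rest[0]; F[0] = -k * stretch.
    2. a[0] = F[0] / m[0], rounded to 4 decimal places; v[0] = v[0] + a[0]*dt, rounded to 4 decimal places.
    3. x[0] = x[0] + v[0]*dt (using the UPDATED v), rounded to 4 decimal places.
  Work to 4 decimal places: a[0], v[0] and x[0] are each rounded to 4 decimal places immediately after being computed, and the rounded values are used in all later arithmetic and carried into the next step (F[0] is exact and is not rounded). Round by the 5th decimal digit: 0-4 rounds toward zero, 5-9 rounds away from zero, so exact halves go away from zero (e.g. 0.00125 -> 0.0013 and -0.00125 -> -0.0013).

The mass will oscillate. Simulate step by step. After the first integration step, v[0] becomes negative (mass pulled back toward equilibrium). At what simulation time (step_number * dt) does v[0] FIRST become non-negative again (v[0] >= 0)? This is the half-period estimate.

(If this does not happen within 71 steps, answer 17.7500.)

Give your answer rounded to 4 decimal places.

Answer: 2.5000

Derivation:
Step 0: x=[6.8000] v=[0.0000]
Step 1: x=[6.5450] v=[-1.0200]
Step 2: x=[6.0621] v=[-1.9316]
Step 3: x=[5.4026] v=[-2.6380]
Step 4: x=[4.6366] v=[-3.0641]
Step 5: x=[3.8454] v=[-3.1647]
Step 6: x=[3.1132] v=[-2.9290]
Step 7: x=[2.5177] v=[-2.3821]
Step 8: x=[2.1222] v=[-1.5821]
Step 9: x=[1.9687] v=[-0.6140]
Step 10: x=[2.0735] v=[0.4193]
First v>=0 after going negative at step 10, time=2.5000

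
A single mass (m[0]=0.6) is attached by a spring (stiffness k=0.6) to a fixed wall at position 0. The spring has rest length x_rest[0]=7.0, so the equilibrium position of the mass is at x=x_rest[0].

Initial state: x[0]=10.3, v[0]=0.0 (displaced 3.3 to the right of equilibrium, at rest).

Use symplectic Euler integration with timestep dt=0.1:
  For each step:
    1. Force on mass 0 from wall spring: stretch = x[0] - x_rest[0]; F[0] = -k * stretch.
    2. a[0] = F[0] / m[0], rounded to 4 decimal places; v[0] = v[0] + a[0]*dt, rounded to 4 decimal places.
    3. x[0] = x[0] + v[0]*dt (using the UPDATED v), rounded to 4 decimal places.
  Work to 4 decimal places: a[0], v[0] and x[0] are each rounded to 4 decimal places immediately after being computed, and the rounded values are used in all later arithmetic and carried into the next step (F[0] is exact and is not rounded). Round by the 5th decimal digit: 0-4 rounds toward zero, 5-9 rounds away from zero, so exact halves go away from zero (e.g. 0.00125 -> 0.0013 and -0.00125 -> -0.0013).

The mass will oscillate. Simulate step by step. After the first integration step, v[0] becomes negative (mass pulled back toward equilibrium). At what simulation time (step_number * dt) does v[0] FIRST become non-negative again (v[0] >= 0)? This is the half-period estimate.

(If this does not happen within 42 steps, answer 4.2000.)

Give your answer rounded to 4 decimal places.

Answer: 3.2000

Derivation:
Step 0: x=[10.3000] v=[0.0000]
Step 1: x=[10.2670] v=[-0.3300]
Step 2: x=[10.2013] v=[-0.6567]
Step 3: x=[10.1036] v=[-0.9768]
Step 4: x=[9.9749] v=[-1.2872]
Step 5: x=[9.8164] v=[-1.5847]
Step 6: x=[9.6298] v=[-1.8663]
Step 7: x=[9.4169] v=[-2.1293]
Step 8: x=[9.1798] v=[-2.3710]
Step 9: x=[8.9209] v=[-2.5890]
Step 10: x=[8.6428] v=[-2.7811]
Step 11: x=[8.3483] v=[-2.9454]
Step 12: x=[8.0403] v=[-3.0802]
Step 13: x=[7.7219] v=[-3.1842]
Step 14: x=[7.3963] v=[-3.2564]
Step 15: x=[7.0667] v=[-3.2960]
Step 16: x=[6.7364] v=[-3.3027]
Step 17: x=[6.4088] v=[-3.2763]
Step 18: x=[6.0871] v=[-3.2172]
Step 19: x=[5.7745] v=[-3.1259]
Step 20: x=[5.4742] v=[-3.0034]
Step 21: x=[5.1891] v=[-2.8508]
Step 22: x=[4.9221] v=[-2.6697]
Step 23: x=[4.6759] v=[-2.4619]
Step 24: x=[4.4530] v=[-2.2295]
Step 25: x=[4.2555] v=[-1.9748]
Step 26: x=[4.0855] v=[-1.7004]
Step 27: x=[3.9446] v=[-1.4090]
Step 28: x=[3.8343] v=[-1.1035]
Step 29: x=[3.7556] v=[-0.7869]
Step 30: x=[3.7094] v=[-0.4625]
Step 31: x=[3.6961] v=[-0.1334]
Step 32: x=[3.7158] v=[0.1970]
First v>=0 after going negative at step 32, time=3.2000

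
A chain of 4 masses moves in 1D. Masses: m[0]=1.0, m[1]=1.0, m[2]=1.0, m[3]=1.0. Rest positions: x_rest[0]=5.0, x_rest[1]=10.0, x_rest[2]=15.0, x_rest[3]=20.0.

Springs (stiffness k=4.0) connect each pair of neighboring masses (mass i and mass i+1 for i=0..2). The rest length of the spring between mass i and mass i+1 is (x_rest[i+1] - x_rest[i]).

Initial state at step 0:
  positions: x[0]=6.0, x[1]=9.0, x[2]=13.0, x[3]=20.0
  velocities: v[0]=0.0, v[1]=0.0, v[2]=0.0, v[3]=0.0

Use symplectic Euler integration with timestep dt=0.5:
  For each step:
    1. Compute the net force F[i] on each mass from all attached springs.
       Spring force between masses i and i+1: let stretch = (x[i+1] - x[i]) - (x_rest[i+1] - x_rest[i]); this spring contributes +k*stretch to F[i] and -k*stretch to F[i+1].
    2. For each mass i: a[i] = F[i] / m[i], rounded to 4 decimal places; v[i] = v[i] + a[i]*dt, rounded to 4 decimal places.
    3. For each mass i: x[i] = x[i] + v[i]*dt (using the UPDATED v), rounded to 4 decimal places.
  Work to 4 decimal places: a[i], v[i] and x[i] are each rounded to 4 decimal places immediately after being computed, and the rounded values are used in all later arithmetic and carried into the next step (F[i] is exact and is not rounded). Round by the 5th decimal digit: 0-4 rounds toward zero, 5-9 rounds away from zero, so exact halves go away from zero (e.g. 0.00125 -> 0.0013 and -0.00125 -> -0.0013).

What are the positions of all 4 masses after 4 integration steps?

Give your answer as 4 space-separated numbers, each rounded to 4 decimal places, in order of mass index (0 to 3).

Step 0: x=[6.0000 9.0000 13.0000 20.0000] v=[0.0000 0.0000 0.0000 0.0000]
Step 1: x=[4.0000 10.0000 16.0000 18.0000] v=[-4.0000 2.0000 6.0000 -4.0000]
Step 2: x=[3.0000 11.0000 15.0000 19.0000] v=[-2.0000 2.0000 -2.0000 2.0000]
Step 3: x=[5.0000 8.0000 14.0000 21.0000] v=[4.0000 -6.0000 -2.0000 4.0000]
Step 4: x=[5.0000 8.0000 14.0000 21.0000] v=[0.0000 0.0000 0.0000 0.0000]

Answer: 5.0000 8.0000 14.0000 21.0000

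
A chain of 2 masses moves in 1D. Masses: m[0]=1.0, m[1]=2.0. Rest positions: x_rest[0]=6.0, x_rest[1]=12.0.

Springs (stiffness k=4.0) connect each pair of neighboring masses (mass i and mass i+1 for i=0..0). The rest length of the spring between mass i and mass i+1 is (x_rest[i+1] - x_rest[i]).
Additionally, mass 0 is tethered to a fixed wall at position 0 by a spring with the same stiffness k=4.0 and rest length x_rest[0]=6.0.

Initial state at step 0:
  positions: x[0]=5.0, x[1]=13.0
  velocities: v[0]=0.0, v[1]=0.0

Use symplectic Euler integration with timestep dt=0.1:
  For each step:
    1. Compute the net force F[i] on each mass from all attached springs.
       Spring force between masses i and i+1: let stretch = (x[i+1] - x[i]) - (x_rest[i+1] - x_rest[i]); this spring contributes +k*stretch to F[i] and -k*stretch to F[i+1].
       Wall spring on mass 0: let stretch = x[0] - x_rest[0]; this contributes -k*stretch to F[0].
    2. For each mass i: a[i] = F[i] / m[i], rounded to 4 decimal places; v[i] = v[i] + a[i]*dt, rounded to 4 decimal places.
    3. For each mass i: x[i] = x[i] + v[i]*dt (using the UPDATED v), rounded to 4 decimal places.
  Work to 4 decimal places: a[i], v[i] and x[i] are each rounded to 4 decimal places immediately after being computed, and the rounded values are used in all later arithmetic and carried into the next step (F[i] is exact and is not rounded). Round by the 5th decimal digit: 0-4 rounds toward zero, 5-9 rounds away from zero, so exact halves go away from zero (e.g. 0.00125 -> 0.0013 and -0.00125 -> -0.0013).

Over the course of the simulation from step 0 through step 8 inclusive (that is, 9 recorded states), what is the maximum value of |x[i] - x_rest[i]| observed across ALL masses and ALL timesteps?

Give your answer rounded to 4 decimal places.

Answer: 1.3973

Derivation:
Step 0: x=[5.0000 13.0000] v=[0.0000 0.0000]
Step 1: x=[5.1200 12.9600] v=[1.2000 -0.4000]
Step 2: x=[5.3488 12.8832] v=[2.2880 -0.7680]
Step 3: x=[5.6650 12.7757] v=[3.1622 -1.0749]
Step 4: x=[6.0391 12.6460] v=[3.7405 -1.2970]
Step 5: x=[6.4359 12.5042] v=[3.9676 -1.4184]
Step 6: x=[6.8180 12.3610] v=[3.8206 -1.4321]
Step 7: x=[7.1491 12.2269] v=[3.3106 -1.3407]
Step 8: x=[7.3973 12.1113] v=[2.4821 -1.1563]
Max displacement = 1.3973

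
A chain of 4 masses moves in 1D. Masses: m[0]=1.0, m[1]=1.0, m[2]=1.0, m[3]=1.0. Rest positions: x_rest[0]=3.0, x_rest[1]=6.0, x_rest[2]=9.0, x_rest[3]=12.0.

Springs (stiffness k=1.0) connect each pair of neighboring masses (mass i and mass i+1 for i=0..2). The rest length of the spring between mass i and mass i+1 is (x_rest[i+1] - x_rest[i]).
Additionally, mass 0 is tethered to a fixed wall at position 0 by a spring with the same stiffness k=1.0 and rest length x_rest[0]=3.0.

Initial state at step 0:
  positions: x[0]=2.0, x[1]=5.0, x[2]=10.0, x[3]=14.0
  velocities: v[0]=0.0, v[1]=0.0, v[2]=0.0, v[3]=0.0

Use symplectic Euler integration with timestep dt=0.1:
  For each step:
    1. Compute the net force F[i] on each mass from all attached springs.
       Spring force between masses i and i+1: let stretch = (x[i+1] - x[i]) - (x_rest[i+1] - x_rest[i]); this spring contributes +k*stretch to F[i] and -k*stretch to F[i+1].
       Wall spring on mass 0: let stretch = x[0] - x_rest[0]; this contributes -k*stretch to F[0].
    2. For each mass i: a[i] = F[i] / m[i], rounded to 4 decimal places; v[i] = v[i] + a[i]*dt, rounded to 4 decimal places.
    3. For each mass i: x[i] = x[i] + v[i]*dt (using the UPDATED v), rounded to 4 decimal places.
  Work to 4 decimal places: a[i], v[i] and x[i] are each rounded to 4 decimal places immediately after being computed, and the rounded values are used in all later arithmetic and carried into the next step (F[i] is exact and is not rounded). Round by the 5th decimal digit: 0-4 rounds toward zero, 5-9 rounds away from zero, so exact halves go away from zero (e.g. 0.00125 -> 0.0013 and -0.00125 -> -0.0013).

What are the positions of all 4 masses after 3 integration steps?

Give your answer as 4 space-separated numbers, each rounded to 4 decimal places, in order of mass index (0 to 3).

Answer: 2.0600 5.1180 9.9415 13.9400

Derivation:
Step 0: x=[2.0000 5.0000 10.0000 14.0000] v=[0.0000 0.0000 0.0000 0.0000]
Step 1: x=[2.0100 5.0200 9.9900 13.9900] v=[0.1000 0.2000 -0.1000 -0.1000]
Step 2: x=[2.0300 5.0596 9.9703 13.9700] v=[0.2000 0.3960 -0.1970 -0.2000]
Step 3: x=[2.0600 5.1180 9.9415 13.9400] v=[0.3000 0.5841 -0.2881 -0.3000]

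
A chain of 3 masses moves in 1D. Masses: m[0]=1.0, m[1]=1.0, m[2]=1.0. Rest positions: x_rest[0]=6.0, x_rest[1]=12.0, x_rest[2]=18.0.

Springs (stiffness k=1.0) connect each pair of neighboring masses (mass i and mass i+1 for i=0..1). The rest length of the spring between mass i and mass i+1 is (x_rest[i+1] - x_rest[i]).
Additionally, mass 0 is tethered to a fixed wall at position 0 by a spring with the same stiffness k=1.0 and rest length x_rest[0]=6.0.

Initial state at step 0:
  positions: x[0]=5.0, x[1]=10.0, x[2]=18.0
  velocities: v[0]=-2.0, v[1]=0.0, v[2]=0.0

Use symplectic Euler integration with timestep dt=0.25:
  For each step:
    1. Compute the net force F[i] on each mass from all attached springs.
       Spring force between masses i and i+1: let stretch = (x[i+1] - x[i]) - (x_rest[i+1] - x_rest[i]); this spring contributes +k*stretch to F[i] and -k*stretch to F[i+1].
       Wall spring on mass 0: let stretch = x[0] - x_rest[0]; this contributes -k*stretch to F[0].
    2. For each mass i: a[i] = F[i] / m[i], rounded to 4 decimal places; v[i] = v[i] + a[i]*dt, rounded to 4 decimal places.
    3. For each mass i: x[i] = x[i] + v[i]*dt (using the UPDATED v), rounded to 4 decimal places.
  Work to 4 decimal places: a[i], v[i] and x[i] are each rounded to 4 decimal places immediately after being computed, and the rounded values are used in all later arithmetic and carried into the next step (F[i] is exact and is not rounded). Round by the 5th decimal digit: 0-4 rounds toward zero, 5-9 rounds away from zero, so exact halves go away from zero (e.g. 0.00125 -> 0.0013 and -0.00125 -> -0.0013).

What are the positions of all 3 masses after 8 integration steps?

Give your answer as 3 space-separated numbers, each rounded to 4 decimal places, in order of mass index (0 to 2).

Answer: 5.5162 11.2424 16.0657

Derivation:
Step 0: x=[5.0000 10.0000 18.0000] v=[-2.0000 0.0000 0.0000]
Step 1: x=[4.5000 10.1875 17.8750] v=[-2.0000 0.7500 -0.5000]
Step 2: x=[4.0742 10.5000 17.6445] v=[-1.7031 1.2500 -0.9219]
Step 3: x=[3.7954 10.8574 17.3425] v=[-1.1152 1.4297 -1.2080]
Step 4: x=[3.7208 11.1788 17.0102] v=[-0.2986 1.2855 -1.3293]
Step 5: x=[3.8797 11.3985 16.6884] v=[0.6357 0.8789 -1.2872]
Step 6: x=[4.2661 11.4789 16.4110] v=[1.5455 0.3217 -1.1097]
Step 7: x=[4.8367 11.4168 16.2003] v=[2.2822 -0.2485 -0.8427]
Step 8: x=[5.5162 11.2424 16.0657] v=[2.7181 -0.6977 -0.5386]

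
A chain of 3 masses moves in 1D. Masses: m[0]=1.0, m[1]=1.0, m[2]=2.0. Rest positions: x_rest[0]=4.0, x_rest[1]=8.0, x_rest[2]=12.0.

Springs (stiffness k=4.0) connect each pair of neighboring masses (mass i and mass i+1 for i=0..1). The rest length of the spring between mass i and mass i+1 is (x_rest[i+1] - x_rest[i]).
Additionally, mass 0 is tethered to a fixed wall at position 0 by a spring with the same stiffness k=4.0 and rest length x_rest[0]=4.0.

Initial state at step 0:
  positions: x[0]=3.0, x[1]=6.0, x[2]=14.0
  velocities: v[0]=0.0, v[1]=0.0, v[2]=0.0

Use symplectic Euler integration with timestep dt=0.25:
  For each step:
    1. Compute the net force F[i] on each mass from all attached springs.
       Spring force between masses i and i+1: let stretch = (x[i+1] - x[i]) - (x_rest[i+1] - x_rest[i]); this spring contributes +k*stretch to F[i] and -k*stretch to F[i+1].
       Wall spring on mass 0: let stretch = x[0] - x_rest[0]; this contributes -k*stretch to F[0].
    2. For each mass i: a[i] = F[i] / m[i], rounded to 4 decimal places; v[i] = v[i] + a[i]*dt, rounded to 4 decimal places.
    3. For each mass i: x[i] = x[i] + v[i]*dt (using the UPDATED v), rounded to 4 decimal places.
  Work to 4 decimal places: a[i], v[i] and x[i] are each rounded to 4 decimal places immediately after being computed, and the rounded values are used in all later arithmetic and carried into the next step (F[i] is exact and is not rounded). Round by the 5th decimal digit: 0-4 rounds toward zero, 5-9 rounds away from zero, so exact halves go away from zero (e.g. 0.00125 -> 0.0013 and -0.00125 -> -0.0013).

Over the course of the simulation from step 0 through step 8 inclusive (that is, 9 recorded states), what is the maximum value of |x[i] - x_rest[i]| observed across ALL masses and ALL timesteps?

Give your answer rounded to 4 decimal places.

Step 0: x=[3.0000 6.0000 14.0000] v=[0.0000 0.0000 0.0000]
Step 1: x=[3.0000 7.2500 13.5000] v=[0.0000 5.0000 -2.0000]
Step 2: x=[3.3125 9.0000 12.7188] v=[1.2500 7.0000 -3.1250]
Step 3: x=[4.2188 10.2578 11.9727] v=[3.6250 5.0313 -2.9844]
Step 4: x=[5.5801 10.4346 11.5122] v=[5.4452 0.7072 -1.8419]
Step 5: x=[6.7600 9.6672 11.4170] v=[4.7196 -3.0697 -0.3807]
Step 6: x=[6.9767 8.6104 11.6031] v=[0.8668 -4.2271 0.7444]
Step 7: x=[5.8577 7.8934 11.9151] v=[-4.4762 -2.8681 1.2481]
Step 8: x=[3.7832 7.6729 12.2244] v=[-8.2982 -0.8821 1.2373]
Max displacement = 2.9767

Answer: 2.9767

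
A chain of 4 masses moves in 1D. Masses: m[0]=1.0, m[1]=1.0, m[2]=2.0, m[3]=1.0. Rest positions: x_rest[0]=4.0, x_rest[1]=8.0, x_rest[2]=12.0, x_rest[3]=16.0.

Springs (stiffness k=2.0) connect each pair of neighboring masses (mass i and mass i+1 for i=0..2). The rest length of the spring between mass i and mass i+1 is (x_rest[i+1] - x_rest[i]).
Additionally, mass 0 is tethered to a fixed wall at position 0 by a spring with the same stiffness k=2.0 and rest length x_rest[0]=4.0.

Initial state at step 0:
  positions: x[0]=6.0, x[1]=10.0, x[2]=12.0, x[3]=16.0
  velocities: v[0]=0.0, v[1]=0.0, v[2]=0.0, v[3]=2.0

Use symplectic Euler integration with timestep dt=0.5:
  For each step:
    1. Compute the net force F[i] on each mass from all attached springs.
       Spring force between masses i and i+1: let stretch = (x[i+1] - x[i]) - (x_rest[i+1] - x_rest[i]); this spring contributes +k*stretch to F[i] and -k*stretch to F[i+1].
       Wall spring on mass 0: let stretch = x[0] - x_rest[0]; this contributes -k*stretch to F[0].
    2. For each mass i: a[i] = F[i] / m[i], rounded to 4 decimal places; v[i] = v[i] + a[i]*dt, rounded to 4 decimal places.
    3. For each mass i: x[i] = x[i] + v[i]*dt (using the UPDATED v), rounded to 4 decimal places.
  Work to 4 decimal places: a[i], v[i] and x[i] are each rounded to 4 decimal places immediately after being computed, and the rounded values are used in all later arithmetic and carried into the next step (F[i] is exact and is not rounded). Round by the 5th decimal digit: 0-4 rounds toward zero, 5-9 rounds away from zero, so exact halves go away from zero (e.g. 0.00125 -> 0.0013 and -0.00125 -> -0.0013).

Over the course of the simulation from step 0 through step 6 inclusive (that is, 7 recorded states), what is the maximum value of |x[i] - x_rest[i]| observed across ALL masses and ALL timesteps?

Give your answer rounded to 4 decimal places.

Step 0: x=[6.0000 10.0000 12.0000 16.0000] v=[0.0000 0.0000 0.0000 2.0000]
Step 1: x=[5.0000 9.0000 12.5000 17.0000] v=[-2.0000 -2.0000 1.0000 2.0000]
Step 2: x=[3.5000 7.7500 13.2500 17.7500] v=[-3.0000 -2.5000 1.5000 1.5000]
Step 3: x=[2.3750 7.1250 13.7500 18.2500] v=[-2.2500 -1.2500 1.0000 1.0000]
Step 4: x=[2.4375 7.4375 13.7188 18.5000] v=[0.1250 0.6250 -0.0625 0.5000]
Step 5: x=[3.7813 8.3907 13.3125 18.3594] v=[2.6875 1.9063 -0.8126 -0.2812]
Step 6: x=[5.5391 9.5001 12.9375 17.6954] v=[3.5156 2.2187 -0.7501 -1.3281]
Max displacement = 2.5000

Answer: 2.5000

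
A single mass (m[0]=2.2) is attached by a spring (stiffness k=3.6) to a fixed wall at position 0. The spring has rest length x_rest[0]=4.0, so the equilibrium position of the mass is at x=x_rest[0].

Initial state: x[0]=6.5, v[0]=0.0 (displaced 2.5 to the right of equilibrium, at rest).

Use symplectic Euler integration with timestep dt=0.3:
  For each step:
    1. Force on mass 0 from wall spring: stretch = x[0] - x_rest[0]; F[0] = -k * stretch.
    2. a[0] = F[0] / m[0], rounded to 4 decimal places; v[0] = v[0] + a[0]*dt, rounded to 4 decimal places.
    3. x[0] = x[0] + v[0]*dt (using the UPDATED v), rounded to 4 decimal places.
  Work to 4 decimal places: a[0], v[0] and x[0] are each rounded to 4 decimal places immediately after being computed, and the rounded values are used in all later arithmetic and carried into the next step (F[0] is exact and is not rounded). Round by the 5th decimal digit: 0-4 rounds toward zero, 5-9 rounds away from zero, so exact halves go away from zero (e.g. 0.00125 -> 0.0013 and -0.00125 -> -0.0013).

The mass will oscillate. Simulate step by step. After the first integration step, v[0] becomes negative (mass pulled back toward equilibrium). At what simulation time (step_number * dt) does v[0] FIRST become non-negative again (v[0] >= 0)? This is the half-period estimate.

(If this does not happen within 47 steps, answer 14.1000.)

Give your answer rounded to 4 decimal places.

Step 0: x=[6.5000] v=[0.0000]
Step 1: x=[6.1318] v=[-1.2273]
Step 2: x=[5.4497] v=[-2.2738]
Step 3: x=[4.5541] v=[-2.9855]
Step 4: x=[3.5769] v=[-3.2575]
Step 5: x=[2.6620] v=[-3.0498]
Step 6: x=[1.9441] v=[-2.3930]
Step 7: x=[1.5290] v=[-1.3837]
Step 8: x=[1.4778] v=[-0.1707]
Step 9: x=[1.7981] v=[1.0675]
First v>=0 after going negative at step 9, time=2.7000

Answer: 2.7000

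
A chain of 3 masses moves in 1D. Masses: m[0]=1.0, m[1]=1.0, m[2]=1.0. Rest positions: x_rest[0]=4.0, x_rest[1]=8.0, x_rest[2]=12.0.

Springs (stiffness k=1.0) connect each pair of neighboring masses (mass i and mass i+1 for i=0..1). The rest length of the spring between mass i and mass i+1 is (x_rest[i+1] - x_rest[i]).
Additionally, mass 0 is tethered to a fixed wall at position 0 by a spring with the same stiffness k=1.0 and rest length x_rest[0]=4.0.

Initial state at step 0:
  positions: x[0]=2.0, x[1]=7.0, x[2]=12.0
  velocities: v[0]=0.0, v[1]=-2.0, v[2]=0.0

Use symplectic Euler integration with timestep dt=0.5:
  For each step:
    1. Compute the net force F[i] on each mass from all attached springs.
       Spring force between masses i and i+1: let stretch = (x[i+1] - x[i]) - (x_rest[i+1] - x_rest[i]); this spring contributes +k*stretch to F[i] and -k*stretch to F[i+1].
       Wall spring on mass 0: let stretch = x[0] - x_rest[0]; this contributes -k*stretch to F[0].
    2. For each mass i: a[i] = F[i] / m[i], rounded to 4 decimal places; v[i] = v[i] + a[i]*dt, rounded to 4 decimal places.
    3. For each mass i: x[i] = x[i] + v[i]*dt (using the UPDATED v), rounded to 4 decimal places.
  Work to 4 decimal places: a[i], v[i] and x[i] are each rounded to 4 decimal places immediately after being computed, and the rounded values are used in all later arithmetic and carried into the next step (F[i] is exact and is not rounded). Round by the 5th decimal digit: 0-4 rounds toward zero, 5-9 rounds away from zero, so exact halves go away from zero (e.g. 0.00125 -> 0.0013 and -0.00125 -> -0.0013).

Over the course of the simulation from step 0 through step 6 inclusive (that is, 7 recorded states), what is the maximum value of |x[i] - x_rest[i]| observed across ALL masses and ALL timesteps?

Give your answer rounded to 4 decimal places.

Step 0: x=[2.0000 7.0000 12.0000] v=[0.0000 -2.0000 0.0000]
Step 1: x=[2.7500 6.0000 11.7500] v=[1.5000 -2.0000 -0.5000]
Step 2: x=[3.6250 5.6250 11.0625] v=[1.7500 -0.7500 -1.3750]
Step 3: x=[4.0938 6.1094 10.0156] v=[0.9375 0.9688 -2.0938]
Step 4: x=[4.0430 7.0665 8.9922] v=[-0.1016 1.9141 -2.0469]
Step 5: x=[3.7373 7.7491 8.4873] v=[-0.6114 1.3652 -1.0098]
Step 6: x=[3.5002 7.6133 8.7979] v=[-0.4742 -0.2716 0.6211]
Max displacement = 3.5127

Answer: 3.5127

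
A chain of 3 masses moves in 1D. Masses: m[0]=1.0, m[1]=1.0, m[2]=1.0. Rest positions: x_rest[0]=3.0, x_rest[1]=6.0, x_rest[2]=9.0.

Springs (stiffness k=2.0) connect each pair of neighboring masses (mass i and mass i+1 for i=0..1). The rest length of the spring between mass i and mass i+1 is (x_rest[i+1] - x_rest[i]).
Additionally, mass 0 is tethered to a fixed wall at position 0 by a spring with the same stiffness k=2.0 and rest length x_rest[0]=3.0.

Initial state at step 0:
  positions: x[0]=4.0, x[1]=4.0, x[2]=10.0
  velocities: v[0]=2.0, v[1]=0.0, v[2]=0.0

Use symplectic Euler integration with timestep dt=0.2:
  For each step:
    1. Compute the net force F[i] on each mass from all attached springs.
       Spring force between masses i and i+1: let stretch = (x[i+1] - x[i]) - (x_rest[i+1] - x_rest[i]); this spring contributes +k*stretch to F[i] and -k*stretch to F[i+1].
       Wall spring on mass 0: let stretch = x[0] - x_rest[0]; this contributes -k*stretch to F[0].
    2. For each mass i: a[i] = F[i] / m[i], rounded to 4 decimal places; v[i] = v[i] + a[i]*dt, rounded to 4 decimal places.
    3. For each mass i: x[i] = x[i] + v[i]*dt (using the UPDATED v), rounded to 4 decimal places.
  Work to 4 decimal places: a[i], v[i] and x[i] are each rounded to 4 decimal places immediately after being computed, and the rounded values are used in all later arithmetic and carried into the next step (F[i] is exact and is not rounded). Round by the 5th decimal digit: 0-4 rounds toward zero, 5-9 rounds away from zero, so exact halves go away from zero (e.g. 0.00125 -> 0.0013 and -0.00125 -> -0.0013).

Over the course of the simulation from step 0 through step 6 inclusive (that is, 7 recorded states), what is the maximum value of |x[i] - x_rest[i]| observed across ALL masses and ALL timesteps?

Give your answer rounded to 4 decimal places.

Step 0: x=[4.0000 4.0000 10.0000] v=[2.0000 0.0000 0.0000]
Step 1: x=[4.0800 4.4800 9.7600] v=[0.4000 2.4000 -1.2000]
Step 2: x=[3.8656 5.3504 9.3376] v=[-1.0720 4.3520 -2.1120]
Step 3: x=[3.4607 6.4210 8.8362] v=[-2.0243 5.3530 -2.5069]
Step 4: x=[3.0158 7.4480 8.3816] v=[-2.2245 5.1350 -2.2730]
Step 5: x=[2.6842 8.1951 8.0923] v=[-1.6579 3.7356 -1.4464]
Step 6: x=[2.5788 8.4931 8.0512] v=[-0.5272 1.4901 -0.2053]
Max displacement = 2.4931

Answer: 2.4931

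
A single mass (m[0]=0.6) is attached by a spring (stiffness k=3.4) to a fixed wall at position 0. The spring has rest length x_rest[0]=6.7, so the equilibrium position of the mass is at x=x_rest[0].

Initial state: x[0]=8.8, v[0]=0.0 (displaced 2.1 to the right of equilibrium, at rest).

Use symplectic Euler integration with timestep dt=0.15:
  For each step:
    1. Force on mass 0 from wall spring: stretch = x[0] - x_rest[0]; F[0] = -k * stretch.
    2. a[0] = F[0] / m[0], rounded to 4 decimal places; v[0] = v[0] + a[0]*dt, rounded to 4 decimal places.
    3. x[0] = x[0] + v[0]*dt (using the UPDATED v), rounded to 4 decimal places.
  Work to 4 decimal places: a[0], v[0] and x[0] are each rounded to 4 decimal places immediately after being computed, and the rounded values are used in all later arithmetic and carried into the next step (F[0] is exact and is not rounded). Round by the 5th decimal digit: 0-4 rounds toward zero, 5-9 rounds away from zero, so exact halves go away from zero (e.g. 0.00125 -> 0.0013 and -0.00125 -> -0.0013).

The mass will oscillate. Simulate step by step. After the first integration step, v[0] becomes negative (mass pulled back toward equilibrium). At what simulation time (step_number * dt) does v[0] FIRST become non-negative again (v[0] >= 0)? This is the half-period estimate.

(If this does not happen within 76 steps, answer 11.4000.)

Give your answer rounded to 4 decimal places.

Step 0: x=[8.8000] v=[0.0000]
Step 1: x=[8.5323] v=[-1.7850]
Step 2: x=[8.0309] v=[-3.3425]
Step 3: x=[7.3598] v=[-4.4738]
Step 4: x=[6.6046] v=[-5.0346]
Step 5: x=[5.8616] v=[-4.9535]
Step 6: x=[5.2255] v=[-4.2409]
Step 7: x=[4.7774] v=[-2.9876]
Step 8: x=[4.5744] v=[-1.3534]
Step 9: x=[4.6424] v=[0.4534]
First v>=0 after going negative at step 9, time=1.3500

Answer: 1.3500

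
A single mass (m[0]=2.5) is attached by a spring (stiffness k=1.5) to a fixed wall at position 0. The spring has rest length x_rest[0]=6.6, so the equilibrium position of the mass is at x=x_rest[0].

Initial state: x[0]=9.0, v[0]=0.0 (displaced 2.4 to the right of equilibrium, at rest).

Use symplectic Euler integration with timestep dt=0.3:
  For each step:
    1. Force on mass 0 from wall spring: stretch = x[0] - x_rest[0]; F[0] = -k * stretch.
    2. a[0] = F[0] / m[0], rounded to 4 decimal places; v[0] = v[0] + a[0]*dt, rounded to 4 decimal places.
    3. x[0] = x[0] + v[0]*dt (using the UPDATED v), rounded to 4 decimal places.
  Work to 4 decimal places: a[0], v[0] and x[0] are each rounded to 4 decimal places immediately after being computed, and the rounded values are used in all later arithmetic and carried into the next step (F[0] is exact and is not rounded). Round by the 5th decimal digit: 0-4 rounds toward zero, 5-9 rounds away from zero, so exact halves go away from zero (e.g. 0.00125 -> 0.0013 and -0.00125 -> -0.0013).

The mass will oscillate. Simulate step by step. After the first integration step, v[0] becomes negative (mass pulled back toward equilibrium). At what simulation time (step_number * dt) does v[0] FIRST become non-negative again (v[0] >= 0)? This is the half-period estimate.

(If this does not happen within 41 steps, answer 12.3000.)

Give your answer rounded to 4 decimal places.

Answer: 4.2000

Derivation:
Step 0: x=[9.0000] v=[0.0000]
Step 1: x=[8.8704] v=[-0.4320]
Step 2: x=[8.6182] v=[-0.8407]
Step 3: x=[8.2570] v=[-1.2040]
Step 4: x=[7.8063] v=[-1.5023]
Step 5: x=[7.2905] v=[-1.7194]
Step 6: x=[6.7374] v=[-1.8437]
Step 7: x=[6.1769] v=[-1.8684]
Step 8: x=[5.6392] v=[-1.7922]
Step 9: x=[5.1534] v=[-1.6193]
Step 10: x=[4.7457] v=[-1.3589]
Step 11: x=[4.4382] v=[-1.0251]
Step 12: x=[4.2474] v=[-0.6360]
Step 13: x=[4.1837] v=[-0.2125]
Step 14: x=[4.2504] v=[0.2224]
First v>=0 after going negative at step 14, time=4.2000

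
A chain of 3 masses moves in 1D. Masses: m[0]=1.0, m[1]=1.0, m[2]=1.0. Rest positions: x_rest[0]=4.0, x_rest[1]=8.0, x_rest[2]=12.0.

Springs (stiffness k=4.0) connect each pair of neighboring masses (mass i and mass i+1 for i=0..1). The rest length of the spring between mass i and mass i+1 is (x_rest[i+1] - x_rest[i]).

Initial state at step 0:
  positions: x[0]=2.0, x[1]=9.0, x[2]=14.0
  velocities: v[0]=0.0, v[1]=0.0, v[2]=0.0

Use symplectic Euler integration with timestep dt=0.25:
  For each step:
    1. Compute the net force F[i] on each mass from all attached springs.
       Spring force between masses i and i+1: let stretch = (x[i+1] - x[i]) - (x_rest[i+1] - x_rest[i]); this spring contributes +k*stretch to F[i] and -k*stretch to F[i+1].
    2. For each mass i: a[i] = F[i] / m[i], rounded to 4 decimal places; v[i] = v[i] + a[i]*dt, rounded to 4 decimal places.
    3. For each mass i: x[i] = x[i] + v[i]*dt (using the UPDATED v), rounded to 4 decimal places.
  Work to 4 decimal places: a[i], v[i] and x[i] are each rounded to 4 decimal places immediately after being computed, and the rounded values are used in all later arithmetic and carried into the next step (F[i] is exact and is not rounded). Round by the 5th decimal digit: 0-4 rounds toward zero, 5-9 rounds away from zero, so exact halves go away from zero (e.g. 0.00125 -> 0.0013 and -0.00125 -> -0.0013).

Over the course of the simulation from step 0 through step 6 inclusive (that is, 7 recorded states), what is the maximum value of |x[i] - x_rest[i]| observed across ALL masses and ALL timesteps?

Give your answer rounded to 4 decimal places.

Answer: 2.1866

Derivation:
Step 0: x=[2.0000 9.0000 14.0000] v=[0.0000 0.0000 0.0000]
Step 1: x=[2.7500 8.5000 13.7500] v=[3.0000 -2.0000 -1.0000]
Step 2: x=[3.9375 7.8750 13.1875] v=[4.7500 -2.5000 -2.2500]
Step 3: x=[5.1094 7.5938 12.2969] v=[4.6875 -1.1250 -3.5625]
Step 4: x=[5.9024 7.8672 11.2305] v=[3.1719 1.0937 -4.2656]
Step 5: x=[6.1866 8.4903 10.3233] v=[1.1367 2.4922 -3.6289]
Step 6: x=[6.0467 8.9957 9.9578] v=[-0.5596 2.0215 -1.4619]
Max displacement = 2.1866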